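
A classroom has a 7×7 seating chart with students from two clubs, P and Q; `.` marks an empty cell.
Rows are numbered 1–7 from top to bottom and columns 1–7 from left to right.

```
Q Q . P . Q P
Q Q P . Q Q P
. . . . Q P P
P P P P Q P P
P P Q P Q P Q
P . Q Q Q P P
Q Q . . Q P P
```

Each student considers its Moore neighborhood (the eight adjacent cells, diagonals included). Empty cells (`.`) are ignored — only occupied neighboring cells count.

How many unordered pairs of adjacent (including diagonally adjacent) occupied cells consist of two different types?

Scan each occupied cell's neighbors to the right and below (and the two forward diagonals) so each pair is counted once.
Row 1: Q(1,1)–Q(1,2)= Q(1,1)–Q(2,1)= Q(1,1)–Q(2,2)= Q(1,2)–Q(2,2)= Q(1,2)–P(2,3)≠ Q(1,2)–Q(2,1)= P(1,4)–Q(2,5)≠ P(1,4)–P(2,3)= Q(1,6)–P(1,7)≠ Q(1,6)–Q(2,6)= Q(1,6)–P(2,7)≠ Q(1,6)–Q(2,5)= P(1,7)–P(2,7)= P(1,7)–Q(2,6)≠  → 5/14 unlike.
Row 2: Q(2,1)–Q(2,2)= Q(2,2)–P(2,3)≠ Q(2,5)–Q(2,6)= Q(2,5)–Q(3,5)= Q(2,5)–P(3,6)≠ Q(2,6)–P(2,7)≠ Q(2,6)–P(3,6)≠ Q(2,6)–P(3,7)≠ Q(2,6)–Q(3,5)= P(2,7)–P(3,7)= P(2,7)–P(3,6)=  → 5/11 unlike.
Row 3: Q(3,5)–P(3,6)≠ Q(3,5)–Q(4,5)= Q(3,5)–P(4,6)≠ Q(3,5)–P(4,4)≠ P(3,6)–P(3,7)= P(3,6)–P(4,6)= P(3,6)–P(4,7)= P(3,6)–Q(4,5)≠ P(3,7)–P(4,7)= P(3,7)–P(4,6)=  → 4/10 unlike.
Row 4: P(4,1)–P(4,2)= P(4,1)–P(5,1)= P(4,1)–P(5,2)= P(4,2)–P(4,3)= P(4,2)–P(5,2)= P(4,2)–Q(5,3)≠ P(4,2)–P(5,1)= P(4,3)–P(4,4)= P(4,3)–Q(5,3)≠ P(4,3)–P(5,4)= P(4,3)–P(5,2)= P(4,4)–Q(4,5)≠ P(4,4)–P(5,4)= P(4,4)–Q(5,5)≠ P(4,4)–Q(5,3)≠ Q(4,5)–P(4,6)≠ Q(4,5)–Q(5,5)= Q(4,5)–P(5,6)≠ Q(4,5)–P(5,4)≠ P(4,6)–P(4,7)= P(4,6)–P(5,6)= P(4,6)–Q(5,7)≠ P(4,6)–Q(5,5)≠ P(4,7)–Q(5,7)≠ P(4,7)–P(5,6)=  → 11/25 unlike.
Row 5: P(5,1)–P(5,2)= P(5,1)–P(6,1)= P(5,2)–Q(5,3)≠ P(5,2)–Q(6,3)≠ P(5,2)–P(6,1)= Q(5,3)–P(5,4)≠ Q(5,3)–Q(6,3)= Q(5,3)–Q(6,4)= P(5,4)–Q(5,5)≠ P(5,4)–Q(6,4)≠ P(5,4)–Q(6,5)≠ P(5,4)–Q(6,3)≠ Q(5,5)–P(5,6)≠ Q(5,5)–Q(6,5)= Q(5,5)–P(6,6)≠ Q(5,5)–Q(6,4)= P(5,6)–Q(5,7)≠ P(5,6)–P(6,6)= P(5,6)–P(6,7)= P(5,6)–Q(6,5)≠ Q(5,7)–P(6,7)≠ Q(5,7)–P(6,6)≠  → 13/22 unlike.
Row 6: P(6,1)–Q(7,1)≠ P(6,1)–Q(7,2)≠ Q(6,3)–Q(6,4)= Q(6,3)–Q(7,2)= Q(6,4)–Q(6,5)= Q(6,4)–Q(7,5)= Q(6,5)–P(6,6)≠ Q(6,5)–Q(7,5)= Q(6,5)–P(7,6)≠ P(6,6)–P(6,7)= P(6,6)–P(7,6)= P(6,6)–P(7,7)= P(6,6)–Q(7,5)≠ P(6,7)–P(7,7)= P(6,7)–P(7,6)=  → 5/15 unlike.
Row 7: Q(7,1)–Q(7,2)= Q(7,5)–P(7,6)≠ P(7,6)–P(7,7)=  → 1/3 unlike.
Total adjacent occupied pairs: 100; unlike-type pairs: 44.

44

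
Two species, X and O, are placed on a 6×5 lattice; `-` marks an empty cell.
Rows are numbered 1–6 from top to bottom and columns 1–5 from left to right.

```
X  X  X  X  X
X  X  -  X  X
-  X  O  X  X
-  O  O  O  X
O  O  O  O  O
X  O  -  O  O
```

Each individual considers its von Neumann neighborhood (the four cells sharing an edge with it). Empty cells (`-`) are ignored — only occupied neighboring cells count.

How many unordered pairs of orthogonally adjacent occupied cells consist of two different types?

8

Scan each occupied cell's neighbors to the right and below so each pair is counted once.
Row 1: X(1,1)–X(1,2)= X(1,1)–X(2,1)= X(1,2)–X(1,3)= X(1,2)–X(2,2)= X(1,3)–X(1,4)= X(1,4)–X(1,5)= X(1,4)–X(2,4)= X(1,5)–X(2,5)=  → 0/8 unlike.
Row 2: X(2,1)–X(2,2)= X(2,2)–X(3,2)= X(2,4)–X(2,5)= X(2,4)–X(3,4)= X(2,5)–X(3,5)=  → 0/5 unlike.
Row 3: X(3,2)–O(3,3)≠ X(3,2)–O(4,2)≠ O(3,3)–X(3,4)≠ O(3,3)–O(4,3)= X(3,4)–X(3,5)= X(3,4)–O(4,4)≠ X(3,5)–X(4,5)=  → 4/7 unlike.
Row 4: O(4,2)–O(4,3)= O(4,2)–O(5,2)= O(4,3)–O(4,4)= O(4,3)–O(5,3)= O(4,4)–X(4,5)≠ O(4,4)–O(5,4)= X(4,5)–O(5,5)≠  → 2/7 unlike.
Row 5: O(5,1)–O(5,2)= O(5,1)–X(6,1)≠ O(5,2)–O(5,3)= O(5,2)–O(6,2)= O(5,3)–O(5,4)= O(5,4)–O(5,5)= O(5,4)–O(6,4)= O(5,5)–O(6,5)=  → 1/8 unlike.
Row 6: X(6,1)–O(6,2)≠ O(6,4)–O(6,5)=  → 1/2 unlike.
Total adjacent occupied pairs: 37; unlike-type pairs: 8.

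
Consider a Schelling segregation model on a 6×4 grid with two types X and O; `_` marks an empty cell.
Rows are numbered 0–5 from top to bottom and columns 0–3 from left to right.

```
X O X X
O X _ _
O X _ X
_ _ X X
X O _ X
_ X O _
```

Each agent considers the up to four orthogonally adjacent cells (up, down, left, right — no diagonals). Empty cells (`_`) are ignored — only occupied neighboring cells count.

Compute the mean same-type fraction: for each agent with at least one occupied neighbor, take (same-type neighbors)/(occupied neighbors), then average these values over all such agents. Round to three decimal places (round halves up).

0.448

Row 0: (0,0)X 0/2 · (0,1)O 0/3 · (0,2)X 1/2 · (0,3)X 1/1
Row 1: (1,0)O 1/3 · (1,1)X 1/3
Row 2: (2,0)O 1/2 · (2,1)X 1/2 · (2,3)X 1/1
Row 3: (3,2)X 1/1 · (3,3)X 3/3
Row 4: (4,0)X 0/1 · (4,1)O 0/2 · (4,3)X 1/1
Row 5: (5,1)X 0/2 · (5,2)O 0/1
Sum over 16 agents: 0/2 + 0/3 + 1/2 + 1/1 + 1/3 + 1/3 + 1/2 + 1/2 + 1/1 + 1/1 + 3/3 + 0/1 + 0/2 + 1/1 + 0/2 + 0/1 = 43/6; mean = 43/6 ÷ 16 = 43/96 = 0.447916… → 0.448.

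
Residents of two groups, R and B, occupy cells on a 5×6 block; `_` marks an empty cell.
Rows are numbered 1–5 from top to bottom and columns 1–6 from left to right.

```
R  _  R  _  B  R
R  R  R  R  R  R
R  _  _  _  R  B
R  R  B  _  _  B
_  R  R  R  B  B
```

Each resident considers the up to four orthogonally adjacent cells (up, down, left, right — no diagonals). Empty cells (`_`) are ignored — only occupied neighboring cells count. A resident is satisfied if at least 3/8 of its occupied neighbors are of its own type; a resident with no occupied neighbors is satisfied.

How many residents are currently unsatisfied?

Row 1: (1,1)R 1/1 ✓ · (1,3)R 1/1 ✓ · (1,5)B 0/2 ✗ · (1,6)R 1/2 ✓
Row 2: (2,1)R 3/3 ✓ · (2,2)R 2/2 ✓ · (2,3)R 3/3 ✓ · (2,4)R 2/2 ✓ · (2,5)R 3/4 ✓ · (2,6)R 2/3 ✓
Row 3: (3,1)R 2/2 ✓ · (3,5)R 1/2 ✓ · (3,6)B 1/3 ✗
Row 4: (4,1)R 2/2 ✓ · (4,2)R 2/3 ✓ · (4,3)B 0/2 ✗ · (4,6)B 2/2 ✓
Row 5: (5,2)R 2/2 ✓ · (5,3)R 2/3 ✓ · (5,4)R 1/2 ✓ · (5,5)B 1/2 ✓ · (5,6)B 2/2 ✓
Unsatisfied: (1,5), (3,6), (4,3) — 3 in total.

3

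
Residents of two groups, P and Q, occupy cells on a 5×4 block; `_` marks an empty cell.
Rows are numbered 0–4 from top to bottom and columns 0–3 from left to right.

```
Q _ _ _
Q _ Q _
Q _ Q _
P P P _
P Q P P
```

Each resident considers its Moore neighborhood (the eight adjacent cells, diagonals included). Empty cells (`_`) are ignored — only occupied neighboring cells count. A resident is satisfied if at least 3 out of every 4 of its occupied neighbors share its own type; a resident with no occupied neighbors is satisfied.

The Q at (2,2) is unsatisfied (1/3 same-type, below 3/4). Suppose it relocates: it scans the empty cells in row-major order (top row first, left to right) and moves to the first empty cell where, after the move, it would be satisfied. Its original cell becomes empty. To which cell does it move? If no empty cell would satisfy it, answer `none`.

Vacating (2,2). Empty cells in order:
  (0,1): 3/3 same-type → satisfied — stop here.

(0,1)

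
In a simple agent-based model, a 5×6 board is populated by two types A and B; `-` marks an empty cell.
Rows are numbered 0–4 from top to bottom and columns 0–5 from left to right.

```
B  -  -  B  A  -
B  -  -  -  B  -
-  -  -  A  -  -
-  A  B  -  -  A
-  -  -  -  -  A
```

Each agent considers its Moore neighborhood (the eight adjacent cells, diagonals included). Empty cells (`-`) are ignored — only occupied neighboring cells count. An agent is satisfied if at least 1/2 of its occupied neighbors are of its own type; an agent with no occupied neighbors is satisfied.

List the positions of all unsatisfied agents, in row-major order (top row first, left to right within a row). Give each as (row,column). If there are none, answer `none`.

(0,4), (1,4), (2,3), (3,1), (3,2)

(0,0)B 1/1 ✓
(0,3)B 1/2 ✓
(0,4)A 0/2 ✗
(1,0)B 1/1 ✓
(1,4)B 1/3 ✗
(2,3)A 0/2 ✗
(3,1)A 0/1 ✗
(3,2)B 0/2 ✗
(3,5)A 1/1 ✓
(4,5)A 1/1 ✓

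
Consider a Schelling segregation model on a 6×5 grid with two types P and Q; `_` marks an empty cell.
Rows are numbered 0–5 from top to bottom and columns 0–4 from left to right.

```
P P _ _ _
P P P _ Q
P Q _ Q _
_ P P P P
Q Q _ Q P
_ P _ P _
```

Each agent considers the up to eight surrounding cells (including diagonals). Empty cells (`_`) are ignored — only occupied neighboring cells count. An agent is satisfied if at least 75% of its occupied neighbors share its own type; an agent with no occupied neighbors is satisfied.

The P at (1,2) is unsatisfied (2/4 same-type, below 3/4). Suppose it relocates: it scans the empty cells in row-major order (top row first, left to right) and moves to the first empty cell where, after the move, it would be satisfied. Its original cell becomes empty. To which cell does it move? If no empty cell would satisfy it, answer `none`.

(0,2)

Vacating (1,2). Empty cells in order:
  (0,2): 2/2 same-type → satisfied — stop here.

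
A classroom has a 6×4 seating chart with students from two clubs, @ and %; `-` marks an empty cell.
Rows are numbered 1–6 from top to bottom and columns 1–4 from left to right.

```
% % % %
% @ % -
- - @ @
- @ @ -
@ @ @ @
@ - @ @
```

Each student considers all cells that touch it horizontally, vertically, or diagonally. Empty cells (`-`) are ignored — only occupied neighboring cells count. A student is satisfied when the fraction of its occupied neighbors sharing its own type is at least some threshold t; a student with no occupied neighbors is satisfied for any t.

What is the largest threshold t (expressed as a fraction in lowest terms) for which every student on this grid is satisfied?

1/6

(1,1)% 2/3
(1,2)% 4/5
(1,3)% 3/4
(1,4)% 2/2
(2,1)% 2/3
(2,2)@ 1/6
(2,3)% 3/6
(3,3)@ 4/5
(3,4)@ 2/3
(4,2)@ 5/5
(4,3)@ 6/6
(5,1)@ 3/3
(5,2)@ 6/6
(5,3)@ 6/6
(5,4)@ 4/4
(6,1)@ 2/2
(6,3)@ 4/4
(6,4)@ 3/3
The smallest same-type fraction is 1/6 at (2,2), which reduces to 1/6. Any threshold above that leaves this student unsatisfied.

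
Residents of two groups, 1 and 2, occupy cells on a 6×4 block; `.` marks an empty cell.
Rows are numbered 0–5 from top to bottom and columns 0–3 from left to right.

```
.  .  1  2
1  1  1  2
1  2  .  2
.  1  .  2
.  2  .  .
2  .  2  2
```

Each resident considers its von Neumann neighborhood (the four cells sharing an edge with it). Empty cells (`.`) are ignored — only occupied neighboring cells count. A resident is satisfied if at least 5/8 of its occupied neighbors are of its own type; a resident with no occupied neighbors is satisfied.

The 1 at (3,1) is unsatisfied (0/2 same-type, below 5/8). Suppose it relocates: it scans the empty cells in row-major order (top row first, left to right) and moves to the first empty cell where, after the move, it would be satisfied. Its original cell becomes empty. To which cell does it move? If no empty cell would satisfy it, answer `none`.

(0,0)

Vacating (3,1). Empty cells in order:
  (0,0): 1/1 same-type → satisfied — stop here.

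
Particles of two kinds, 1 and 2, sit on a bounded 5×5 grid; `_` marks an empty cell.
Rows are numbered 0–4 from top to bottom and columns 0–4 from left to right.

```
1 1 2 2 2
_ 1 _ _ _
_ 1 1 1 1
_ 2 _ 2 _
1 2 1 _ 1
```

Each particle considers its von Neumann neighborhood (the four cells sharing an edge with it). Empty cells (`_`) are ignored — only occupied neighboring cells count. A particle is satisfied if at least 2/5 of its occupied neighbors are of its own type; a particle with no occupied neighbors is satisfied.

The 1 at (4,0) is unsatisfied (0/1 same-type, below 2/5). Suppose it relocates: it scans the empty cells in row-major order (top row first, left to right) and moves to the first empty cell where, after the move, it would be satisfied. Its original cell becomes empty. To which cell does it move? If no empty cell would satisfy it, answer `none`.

Vacating (4,0). Empty cells in order:
  (1,0): 2/2 same-type → satisfied — stop here.

(1,0)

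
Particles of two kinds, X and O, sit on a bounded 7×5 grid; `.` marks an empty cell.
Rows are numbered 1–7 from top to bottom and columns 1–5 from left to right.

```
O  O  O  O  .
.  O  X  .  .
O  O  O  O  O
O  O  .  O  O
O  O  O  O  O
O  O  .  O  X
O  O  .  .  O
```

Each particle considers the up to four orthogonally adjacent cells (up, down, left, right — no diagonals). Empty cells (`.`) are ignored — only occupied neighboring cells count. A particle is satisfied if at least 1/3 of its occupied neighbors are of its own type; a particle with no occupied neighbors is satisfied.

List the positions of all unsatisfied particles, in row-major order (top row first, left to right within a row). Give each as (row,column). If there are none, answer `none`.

(2,3), (6,5), (7,5)

(1,1)O 1/1 ✓
(1,2)O 3/3 ✓
(1,3)O 2/3 ✓
(1,4)O 1/1 ✓
(2,2)O 2/3 ✓
(2,3)X 0/3 ✗
(3,1)O 2/2 ✓
(3,2)O 4/4 ✓
(3,3)O 2/3 ✓
(3,4)O 3/3 ✓
(3,5)O 2/2 ✓
(4,1)O 3/3 ✓
(4,2)O 3/3 ✓
(4,4)O 3/3 ✓
(4,5)O 3/3 ✓
(5,1)O 3/3 ✓
(5,2)O 4/4 ✓
(5,3)O 2/2 ✓
(5,4)O 4/4 ✓
(5,5)O 2/3 ✓
(6,1)O 3/3 ✓
(6,2)O 3/3 ✓
(6,4)O 1/2 ✓
(6,5)X 0/3 ✗
(7,1)O 2/2 ✓
(7,2)O 2/2 ✓
(7,5)O 0/1 ✗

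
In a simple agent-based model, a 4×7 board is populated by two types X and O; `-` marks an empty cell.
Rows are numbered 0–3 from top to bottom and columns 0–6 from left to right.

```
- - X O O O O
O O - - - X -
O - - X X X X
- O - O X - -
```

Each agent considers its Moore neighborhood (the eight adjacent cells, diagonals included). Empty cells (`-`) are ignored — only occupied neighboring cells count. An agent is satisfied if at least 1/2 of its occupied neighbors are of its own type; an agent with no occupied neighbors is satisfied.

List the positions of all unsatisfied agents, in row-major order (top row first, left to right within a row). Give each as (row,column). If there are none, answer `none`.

(0,2), (3,3)

Row 0: (0,2)X 0/2 unhappy · (0,3)O 1/2 ok · (0,4)O 2/3 ok · (0,5)O 2/3 ok · (0,6)O 1/2 ok
Row 1: (1,0)O 2/2 ok · (1,1)O 2/3 ok · (1,5)X 3/6 ok
Row 2: (2,0)O 3/3 ok · (2,3)X 2/3 ok · (2,4)X 4/5 ok · (2,5)X 4/4 ok · (2,6)X 2/2 ok
Row 3: (3,1)O 1/1 ok · (3,3)O 0/3 unhappy · (3,4)X 3/4 ok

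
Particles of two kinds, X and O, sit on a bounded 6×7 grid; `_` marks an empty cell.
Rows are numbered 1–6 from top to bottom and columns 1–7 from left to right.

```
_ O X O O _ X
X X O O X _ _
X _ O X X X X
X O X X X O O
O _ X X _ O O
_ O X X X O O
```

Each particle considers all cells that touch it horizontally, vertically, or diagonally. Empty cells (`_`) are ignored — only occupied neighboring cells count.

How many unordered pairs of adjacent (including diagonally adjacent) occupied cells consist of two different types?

33

Scan each occupied cell's neighbors to the right and below (and the two forward diagonals) so each pair is counted once.
Row 1: O(1,2)–X(1,3)≠ O(1,2)–X(2,2)≠ O(1,2)–O(2,3)= O(1,2)–X(2,1)≠ X(1,3)–O(1,4)≠ X(1,3)–O(2,3)≠ X(1,3)–O(2,4)≠ X(1,3)–X(2,2)= O(1,4)–O(1,5)= O(1,4)–O(2,4)= O(1,4)–X(2,5)≠ O(1,4)–O(2,3)= O(1,5)–X(2,5)≠ O(1,5)–O(2,4)=  → 8/14 unlike.
Row 2: X(2,1)–X(2,2)= X(2,1)–X(3,1)= X(2,2)–O(2,3)≠ X(2,2)–O(3,3)≠ X(2,2)–X(3,1)= O(2,3)–O(2,4)= O(2,3)–O(3,3)= O(2,3)–X(3,4)≠ O(2,4)–X(2,5)≠ O(2,4)–X(3,4)≠ O(2,4)–X(3,5)≠ O(2,4)–O(3,3)= X(2,5)–X(3,5)= X(2,5)–X(3,6)= X(2,5)–X(3,4)=  → 6/15 unlike.
Row 3: X(3,1)–X(4,1)= X(3,1)–O(4,2)≠ O(3,3)–X(3,4)≠ O(3,3)–X(4,3)≠ O(3,3)–X(4,4)≠ O(3,3)–O(4,2)= X(3,4)–X(3,5)= X(3,4)–X(4,4)= X(3,4)–X(4,5)= X(3,4)–X(4,3)= X(3,5)–X(3,6)= X(3,5)–X(4,5)= X(3,5)–O(4,6)≠ X(3,5)–X(4,4)= X(3,6)–X(3,7)= X(3,6)–O(4,6)≠ X(3,6)–O(4,7)≠ X(3,6)–X(4,5)= X(3,7)–O(4,7)≠ X(3,7)–O(4,6)≠  → 9/20 unlike.
Row 4: X(4,1)–O(4,2)≠ X(4,1)–O(5,1)≠ O(4,2)–X(4,3)≠ O(4,2)–X(5,3)≠ O(4,2)–O(5,1)= X(4,3)–X(4,4)= X(4,3)–X(5,3)= X(4,3)–X(5,4)= X(4,4)–X(4,5)= X(4,4)–X(5,4)= X(4,4)–X(5,3)= X(4,5)–O(4,6)≠ X(4,5)–O(5,6)≠ X(4,5)–X(5,4)= O(4,6)–O(4,7)= O(4,6)–O(5,6)= O(4,6)–O(5,7)= O(4,7)–O(5,7)= O(4,7)–O(5,6)=  → 6/19 unlike.
Row 5: O(5,1)–O(6,2)= X(5,3)–X(5,4)= X(5,3)–X(6,3)= X(5,3)–X(6,4)= X(5,3)–O(6,2)≠ X(5,4)–X(6,4)= X(5,4)–X(6,5)= X(5,4)–X(6,3)= O(5,6)–O(5,7)= O(5,6)–O(6,6)= O(5,6)–O(6,7)= O(5,6)–X(6,5)≠ O(5,7)–O(6,7)= O(5,7)–O(6,6)=  → 2/14 unlike.
Row 6: O(6,2)–X(6,3)≠ X(6,3)–X(6,4)= X(6,4)–X(6,5)= X(6,5)–O(6,6)≠ O(6,6)–O(6,7)=  → 2/5 unlike.
Total adjacent occupied pairs: 87; unlike-type pairs: 33.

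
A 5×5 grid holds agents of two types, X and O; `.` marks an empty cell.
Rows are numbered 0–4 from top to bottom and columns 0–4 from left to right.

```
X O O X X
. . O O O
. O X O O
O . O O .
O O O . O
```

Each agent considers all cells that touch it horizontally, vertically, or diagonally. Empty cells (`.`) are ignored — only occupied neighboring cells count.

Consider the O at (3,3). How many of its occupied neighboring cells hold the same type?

Occupied neighbors of (3,3): (2,2)=X, (2,3)=O, (2,4)=O, (3,2)=O, (4,2)=O, (4,4)=O.
Same type (O): 5 of 6.

5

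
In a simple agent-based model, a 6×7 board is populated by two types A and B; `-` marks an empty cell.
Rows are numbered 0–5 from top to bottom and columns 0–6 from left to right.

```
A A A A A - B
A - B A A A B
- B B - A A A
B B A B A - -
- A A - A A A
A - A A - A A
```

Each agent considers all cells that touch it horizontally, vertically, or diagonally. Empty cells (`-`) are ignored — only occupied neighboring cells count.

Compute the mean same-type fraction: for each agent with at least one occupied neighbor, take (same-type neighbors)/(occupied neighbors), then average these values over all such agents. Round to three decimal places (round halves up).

Row 0: (0,0)A 2/2 · (0,1)A 3/4 · (0,2)A 3/4 · (0,3)A 4/5 · (0,4)A 4/4 · (0,6)B 1/2
Row 1: (1,0)A 2/3 · (1,2)B 2/6 · (1,3)A 5/7 · (1,4)A 6/6 · (1,5)A 5/7 · (1,6)B 1/4
Row 2: (2,1)B 4/6 · (2,2)B 4/6 · (2,4)A 5/6 · (2,5)A 5/6 · (2,6)A 2/3
Row 3: (3,0)B 2/3 · (3,1)B 3/6 · (3,2)A 2/6 · (3,3)B 1/6 · (3,4)A 4/5
Row 4: (4,1)A 4/6 · (4,2)A 4/6 · (4,4)A 4/5 · (4,5)A 5/5 · (4,6)A 3/3
Row 5: (5,0)A 1/1 · (5,2)A 3/3 · (5,3)A 3/3 · (5,5)A 4/4 · (5,6)A 3/3
Sum over 32 agents: 2/2 + 3/4 + 3/4 + 4/5 + 4/4 + 1/2 + 2/3 + 2/6 + 5/7 + 6/6 + 5/7 + 1/4 + 4/6 + 4/6 + 5/6 + 5/6 + 2/3 + 2/3 + 3/6 + 2/6 + 1/6 + 4/5 + 4/6 + 4/6 + 4/5 + 5/5 + 3/3 + 1/1 + 3/3 + 3/3 + 4/4 + 3/3 = 9973/420; mean = 9973/420 ÷ 32 = 9973/13440 = 0.742038… → 0.742.

0.742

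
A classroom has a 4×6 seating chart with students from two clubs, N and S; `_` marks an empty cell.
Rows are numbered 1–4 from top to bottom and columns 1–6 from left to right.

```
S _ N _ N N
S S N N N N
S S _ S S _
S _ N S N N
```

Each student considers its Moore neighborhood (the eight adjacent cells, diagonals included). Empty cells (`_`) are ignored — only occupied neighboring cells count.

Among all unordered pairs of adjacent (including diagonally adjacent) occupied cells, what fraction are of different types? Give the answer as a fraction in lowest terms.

Scan each occupied cell's neighbors to the right and below (and the two forward diagonals) so each pair is counted once.
From row 1: 1 unlike of 11 pairs (running 1/11).
From row 2: 8 unlike of 16 pairs (running 9/27).
From row 3: 5 unlike of 11 pairs (running 14/38).
From row 4: 2 unlike of 3 pairs (running 16/41).
Total adjacent occupied pairs: 41; unlike-type pairs: 16.
16/41 is already in lowest terms.

16/41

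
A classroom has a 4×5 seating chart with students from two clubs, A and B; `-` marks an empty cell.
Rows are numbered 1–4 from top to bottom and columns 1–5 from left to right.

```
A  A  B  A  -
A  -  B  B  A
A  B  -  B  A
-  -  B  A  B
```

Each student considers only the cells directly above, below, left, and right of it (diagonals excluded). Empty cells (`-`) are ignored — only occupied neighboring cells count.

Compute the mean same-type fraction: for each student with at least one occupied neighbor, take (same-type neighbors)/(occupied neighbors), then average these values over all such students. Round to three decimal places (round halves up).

Row 1: (1,1)A 2/2 · (1,2)A 1/2 · (1,3)B 1/3 · (1,4)A 0/2
Row 2: (2,1)A 2/2 · (2,3)B 2/2 · (2,4)B 2/4 · (2,5)A 1/2
Row 3: (3,1)A 1/2 · (3,2)B 0/1 · (3,4)B 1/3 · (3,5)A 1/3
Row 4: (4,3)B 0/1 · (4,4)A 0/3 · (4,5)B 0/2
Sum over 15 students: 2/2 + 1/2 + 1/3 + 0/2 + 2/2 + 2/2 + 2/4 + 1/2 + 1/2 + 0/1 + 1/3 + 1/3 + 0/1 + 0/3 + 0/2 = 6; mean = 6 ÷ 15 = 2/5 = 0.4 → 0.400.

0.400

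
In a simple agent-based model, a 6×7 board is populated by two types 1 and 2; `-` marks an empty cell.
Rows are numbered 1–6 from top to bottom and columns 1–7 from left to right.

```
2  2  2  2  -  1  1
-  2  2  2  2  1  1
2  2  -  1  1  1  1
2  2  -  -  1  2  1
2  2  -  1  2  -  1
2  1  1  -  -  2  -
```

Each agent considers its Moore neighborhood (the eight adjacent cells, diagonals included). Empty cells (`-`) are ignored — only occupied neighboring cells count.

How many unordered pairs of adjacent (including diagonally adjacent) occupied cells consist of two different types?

21

Scan each occupied cell's neighbors to the right and below (and the two forward diagonals) so each pair is counted once.
Row 1: 2(1,1)–2(1,2)= 2(1,1)–2(2,2)= 2(1,2)–2(1,3)= 2(1,2)–2(2,2)= 2(1,2)–2(2,3)= 2(1,3)–2(1,4)= 2(1,3)–2(2,3)= 2(1,3)–2(2,4)= 2(1,3)–2(2,2)= 2(1,4)–2(2,4)= 2(1,4)–2(2,5)= 2(1,4)–2(2,3)= 1(1,6)–1(1,7)= 1(1,6)–1(2,6)= 1(1,6)–1(2,7)= 1(1,6)–2(2,5)≠ 1(1,7)–1(2,7)= 1(1,7)–1(2,6)=  → 1/18 unlike.
Row 2: 2(2,2)–2(2,3)= 2(2,2)–2(3,2)= 2(2,2)–2(3,1)= 2(2,3)–2(2,4)= 2(2,3)–1(3,4)≠ 2(2,3)–2(3,2)= 2(2,4)–2(2,5)= 2(2,4)–1(3,4)≠ 2(2,4)–1(3,5)≠ 2(2,5)–1(2,6)≠ 2(2,5)–1(3,5)≠ 2(2,5)–1(3,6)≠ 2(2,5)–1(3,4)≠ 1(2,6)–1(2,7)= 1(2,6)–1(3,6)= 1(2,6)–1(3,7)= 1(2,6)–1(3,5)= 1(2,7)–1(3,7)= 1(2,7)–1(3,6)=  → 7/19 unlike.
Row 3: 2(3,1)–2(3,2)= 2(3,1)–2(4,1)= 2(3,1)–2(4,2)= 2(3,2)–2(4,2)= 2(3,2)–2(4,1)= 1(3,4)–1(3,5)= 1(3,4)–1(4,5)= 1(3,5)–1(3,6)= 1(3,5)–1(4,5)= 1(3,5)–2(4,6)≠ 1(3,6)–1(3,7)= 1(3,6)–2(4,6)≠ 1(3,6)–1(4,7)= 1(3,6)–1(4,5)= 1(3,7)–1(4,7)= 1(3,7)–2(4,6)≠  → 3/16 unlike.
Row 4: 2(4,1)–2(4,2)= 2(4,1)–2(5,1)= 2(4,1)–2(5,2)= 2(4,2)–2(5,2)= 2(4,2)–2(5,1)= 1(4,5)–2(4,6)≠ 1(4,5)–2(5,5)≠ 1(4,5)–1(5,4)= 2(4,6)–1(4,7)≠ 2(4,6)–1(5,7)≠ 2(4,6)–2(5,5)= 1(4,7)–1(5,7)=  → 4/12 unlike.
Row 5: 2(5,1)–2(5,2)= 2(5,1)–2(6,1)= 2(5,1)–1(6,2)≠ 2(5,2)–1(6,2)≠ 2(5,2)–1(6,3)≠ 2(5,2)–2(6,1)= 1(5,4)–2(5,5)≠ 1(5,4)–1(6,3)= 2(5,5)–2(6,6)= 1(5,7)–2(6,6)≠  → 5/10 unlike.
Row 6: 2(6,1)–1(6,2)≠ 1(6,2)–1(6,3)=  → 1/2 unlike.
Total adjacent occupied pairs: 77; unlike-type pairs: 21.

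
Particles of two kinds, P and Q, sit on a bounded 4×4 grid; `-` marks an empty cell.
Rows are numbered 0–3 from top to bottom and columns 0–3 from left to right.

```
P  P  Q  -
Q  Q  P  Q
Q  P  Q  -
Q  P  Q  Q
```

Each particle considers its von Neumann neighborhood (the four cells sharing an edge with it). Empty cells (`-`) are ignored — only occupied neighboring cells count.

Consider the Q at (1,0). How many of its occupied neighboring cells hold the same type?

Occupied neighbors of (1,0): (0,0)=P, (2,0)=Q, (1,1)=Q.
Same type (Q): 2 of 3.

2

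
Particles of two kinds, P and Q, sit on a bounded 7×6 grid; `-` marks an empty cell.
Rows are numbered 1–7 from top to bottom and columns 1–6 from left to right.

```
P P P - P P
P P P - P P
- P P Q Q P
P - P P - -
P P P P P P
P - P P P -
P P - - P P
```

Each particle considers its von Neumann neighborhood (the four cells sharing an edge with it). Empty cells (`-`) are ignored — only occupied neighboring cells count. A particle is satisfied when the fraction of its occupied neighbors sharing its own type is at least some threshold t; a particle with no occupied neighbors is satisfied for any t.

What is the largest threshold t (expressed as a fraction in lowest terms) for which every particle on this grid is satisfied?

1/3

(1,1)P 2/2
(1,2)P 3/3
(1,3)P 2/2
(1,5)P 2/2
(1,6)P 2/2
(2,1)P 2/2
(2,2)P 4/4
(2,3)P 3/3
(2,5)P 2/3
(2,6)P 3/3
(3,2)P 2/2
(3,3)P 3/4
(3,4)Q 1/3
(3,5)Q 1/3
(3,6)P 1/2
(4,1)P 1/1
(4,3)P 3/3
(4,4)P 2/3
(5,1)P 3/3
(5,2)P 2/2
(5,3)P 4/4
(5,4)P 4/4
(5,5)P 3/3
(5,6)P 1/1
(6,1)P 2/2
(6,3)P 2/2
(6,4)P 3/3
(6,5)P 3/3
(7,1)P 2/2
(7,2)P 1/1
(7,5)P 2/2
(7,6)P 1/1
The smallest same-type fraction is 1/3 at (3,4), which reduces to 1/3. Any threshold above that leaves this particle unsatisfied.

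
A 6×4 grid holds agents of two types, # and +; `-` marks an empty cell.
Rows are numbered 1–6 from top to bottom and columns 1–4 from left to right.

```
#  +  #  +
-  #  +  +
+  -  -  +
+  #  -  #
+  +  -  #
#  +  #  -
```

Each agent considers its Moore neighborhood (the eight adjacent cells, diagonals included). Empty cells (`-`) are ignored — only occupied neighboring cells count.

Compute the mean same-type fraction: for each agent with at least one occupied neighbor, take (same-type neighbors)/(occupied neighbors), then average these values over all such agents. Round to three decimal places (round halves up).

0.479

Row 1: (1,1)# 1/2 · (1,2)+ 1/4 · (1,3)# 1/5 · (1,4)+ 2/3
Row 2: (2,2)# 2/5 · (2,3)+ 4/6 · (2,4)+ 3/4
Row 3: (3,1)+ 1/3 · (3,4)+ 2/3
Row 4: (4,1)+ 3/4 · (4,2)# 0/4 · (4,4)# 1/2
Row 5: (5,1)+ 3/5 · (5,2)+ 3/6 · (5,4)# 2/2
Row 6: (6,1)# 0/3 · (6,2)+ 2/4 · (6,3)# 1/3
Sum over 18 agents: 1/2 + 1/4 + 1/5 + 2/3 + 2/5 + 4/6 + 3/4 + 1/3 + 2/3 + 3/4 + 0/4 + 1/2 + 3/5 + 3/6 + 2/2 + 0/3 + 2/4 + 1/3 = 517/60; mean = 517/60 ÷ 18 = 517/1080 = 0.478703… → 0.479.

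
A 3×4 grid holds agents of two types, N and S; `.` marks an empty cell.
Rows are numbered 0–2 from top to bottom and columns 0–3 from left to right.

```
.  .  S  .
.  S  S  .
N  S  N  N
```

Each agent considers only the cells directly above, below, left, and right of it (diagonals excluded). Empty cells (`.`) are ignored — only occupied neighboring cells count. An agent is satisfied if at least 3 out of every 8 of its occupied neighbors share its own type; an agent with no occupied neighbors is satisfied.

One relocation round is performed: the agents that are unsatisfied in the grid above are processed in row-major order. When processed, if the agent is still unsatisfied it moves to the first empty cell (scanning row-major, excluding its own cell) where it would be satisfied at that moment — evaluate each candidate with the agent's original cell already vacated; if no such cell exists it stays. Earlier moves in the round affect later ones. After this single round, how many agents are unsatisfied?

Initially unsatisfied (in order): (2,0), (2,1), (2,2).
  (2,0) → (0,0).
  (2,1): now satisfied by earlier moves; stays.
  (2,2) → (1,0).
Resulting grid:
N . S .
N S S .
. S . N
All satisfied now.

0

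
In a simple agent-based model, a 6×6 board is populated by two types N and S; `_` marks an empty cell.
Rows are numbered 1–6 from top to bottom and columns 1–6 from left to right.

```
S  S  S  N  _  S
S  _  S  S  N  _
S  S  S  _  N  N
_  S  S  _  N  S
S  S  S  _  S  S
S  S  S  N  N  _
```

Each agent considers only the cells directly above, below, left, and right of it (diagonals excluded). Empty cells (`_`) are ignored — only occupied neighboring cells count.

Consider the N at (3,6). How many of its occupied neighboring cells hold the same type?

Occupied neighbors of (3,6): (4,6)=S, (3,5)=N.
Same type (N): 1 of 2.

1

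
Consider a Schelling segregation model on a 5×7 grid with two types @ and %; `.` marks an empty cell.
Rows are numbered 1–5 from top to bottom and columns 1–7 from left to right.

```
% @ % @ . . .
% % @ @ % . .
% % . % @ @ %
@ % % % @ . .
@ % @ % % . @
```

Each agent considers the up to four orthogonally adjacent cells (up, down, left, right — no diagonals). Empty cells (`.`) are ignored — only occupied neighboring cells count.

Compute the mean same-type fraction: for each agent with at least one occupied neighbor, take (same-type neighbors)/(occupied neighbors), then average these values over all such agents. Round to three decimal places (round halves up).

0.447

(1,1)% 1/2
(1,2)@ 0/3
(1,3)% 0/3
(1,4)@ 1/2
(2,1)% 3/3
(2,2)% 2/4
(2,3)@ 1/3
(2,4)@ 2/4
(2,5)% 0/2
(3,1)% 2/3
(3,2)% 3/3
(3,4)% 1/3
(3,5)@ 2/4
(3,6)@ 1/2
(3,7)% 0/1
(4,1)@ 1/3
(4,2)% 3/4
(4,3)% 2/3
(4,4)% 3/4
(4,5)@ 1/3
(5,1)@ 1/2
(5,2)% 1/3
(5,3)@ 0/3
(5,4)% 2/3
(5,5)% 1/2
(5,7)@ — no occupied neighbors
Sum over 25 agents: 1/2 + 0/3 + 0/3 + 1/2 + 3/3 + 2/4 + 1/3 + 2/4 + 0/2 + 2/3 + 3/3 + 1/3 + 2/4 + 1/2 + 0/1 + 1/3 + 3/4 + 2/3 + 3/4 + 1/3 + 1/2 + 1/3 + 0/3 + 2/3 + 1/2 = 67/6; mean = 67/6 ÷ 25 = 67/150 = 0.446666… → 0.447.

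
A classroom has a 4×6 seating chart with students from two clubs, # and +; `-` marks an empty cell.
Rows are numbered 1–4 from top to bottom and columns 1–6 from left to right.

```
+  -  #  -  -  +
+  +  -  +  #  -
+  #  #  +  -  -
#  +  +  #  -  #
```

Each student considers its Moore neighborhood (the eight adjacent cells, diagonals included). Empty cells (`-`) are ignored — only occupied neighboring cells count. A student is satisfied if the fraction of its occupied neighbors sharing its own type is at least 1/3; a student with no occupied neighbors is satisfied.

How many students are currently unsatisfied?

6

(1,1)+ 2/2 ok
(1,3)# 0/2 unhappy
(1,6)+ 0/1 unhappy
(2,1)+ 3/4 ok
(2,2)+ 3/6 ok
(2,4)+ 1/4 unhappy
(2,5)# 0/3 unhappy
(3,1)+ 3/5 ok
(3,2)# 2/7 unhappy
(3,3)# 2/7 unhappy
(3,4)+ 2/5 ok
(4,1)# 1/3 ok
(4,2)+ 2/5 ok
(4,3)+ 2/5 ok
(4,4)# 1/3 ok
(4,6)# 0/0 ok
Unsatisfied: (1,3), (1,6), (2,4), (2,5), (3,2), (3,3) — 6 in total.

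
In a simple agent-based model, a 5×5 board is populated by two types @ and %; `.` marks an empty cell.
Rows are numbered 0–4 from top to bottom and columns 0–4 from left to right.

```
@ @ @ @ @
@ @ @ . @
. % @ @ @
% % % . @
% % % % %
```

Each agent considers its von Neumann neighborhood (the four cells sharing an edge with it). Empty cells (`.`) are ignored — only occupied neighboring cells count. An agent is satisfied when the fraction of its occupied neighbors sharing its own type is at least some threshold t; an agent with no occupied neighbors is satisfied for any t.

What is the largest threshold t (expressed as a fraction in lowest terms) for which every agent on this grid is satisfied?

1/3

(0,0)@ 2/2
(0,1)@ 3/3
(0,2)@ 3/3
(0,3)@ 2/2
(0,4)@ 2/2
(1,0)@ 2/2
(1,1)@ 3/4
(1,2)@ 3/3
(1,4)@ 2/2
(2,1)% 1/3
(2,2)@ 2/4
(2,3)@ 2/2
(2,4)@ 3/3
(3,0)% 2/2
(3,1)% 4/4
(3,2)% 2/3
(3,4)@ 1/2
(4,0)% 2/2
(4,1)% 3/3
(4,2)% 3/3
(4,3)% 2/2
(4,4)% 1/2
The smallest same-type fraction is 1/3 at (2,1), which reduces to 1/3. Any threshold above that leaves this agent unsatisfied.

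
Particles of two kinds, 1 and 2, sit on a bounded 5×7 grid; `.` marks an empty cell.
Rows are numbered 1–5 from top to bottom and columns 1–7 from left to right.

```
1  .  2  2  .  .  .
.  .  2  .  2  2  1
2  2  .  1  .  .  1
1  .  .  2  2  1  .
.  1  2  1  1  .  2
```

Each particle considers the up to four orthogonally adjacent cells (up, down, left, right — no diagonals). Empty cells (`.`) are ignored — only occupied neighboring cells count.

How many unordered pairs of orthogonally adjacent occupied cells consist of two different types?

Scan each occupied cell's neighbors to the right and below so each pair is counted once.
From row 1: 0 unlike of 2 pairs (running 0/2).
From row 2: 1 unlike of 3 pairs (running 1/5).
From row 3: 2 unlike of 3 pairs (running 3/8).
From row 4: 3 unlike of 4 pairs (running 6/12).
From row 5: 2 unlike of 3 pairs (running 8/15).
Total adjacent occupied pairs: 15; unlike-type pairs: 8.

8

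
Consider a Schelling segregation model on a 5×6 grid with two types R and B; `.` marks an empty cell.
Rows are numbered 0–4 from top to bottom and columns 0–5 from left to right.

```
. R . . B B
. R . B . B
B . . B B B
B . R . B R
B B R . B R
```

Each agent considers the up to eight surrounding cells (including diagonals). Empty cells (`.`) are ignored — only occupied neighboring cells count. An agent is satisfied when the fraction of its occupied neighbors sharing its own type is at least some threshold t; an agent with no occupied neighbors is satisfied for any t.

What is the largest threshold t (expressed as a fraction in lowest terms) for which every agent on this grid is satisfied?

Row 0: (0,1)R 1/1 · (0,4)B 3/3 · (0,5)B 2/2
Row 1: (1,1)R 1/2 · (1,3)B 3/3 · (1,5)B 4/4
Row 2: (2,0)B 1/2 · (2,3)B 3/4 · (2,4)B 5/6 · (2,5)B 3/4
Row 3: (3,0)B 3/3 · (3,2)R 1/3 · (3,4)B 4/6 · (3,5)R 1/5
Row 4: (4,0)B 2/2 · (4,1)B 2/4 · (4,2)R 1/2 · (4,4)B 1/3 · (4,5)R 1/3
The smallest same-type fraction is 1/5 at (3,5), which reduces to 1/5. Any threshold above that leaves this agent unsatisfied.

1/5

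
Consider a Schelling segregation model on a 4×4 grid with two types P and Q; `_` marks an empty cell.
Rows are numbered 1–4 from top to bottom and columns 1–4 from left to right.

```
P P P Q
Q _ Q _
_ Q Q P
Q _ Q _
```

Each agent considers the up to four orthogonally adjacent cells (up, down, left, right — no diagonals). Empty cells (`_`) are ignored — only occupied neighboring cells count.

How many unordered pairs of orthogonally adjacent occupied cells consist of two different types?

4

Scan each occupied cell's neighbors to the right and below so each pair is counted once.
From row 1: 3 unlike of 5 pairs (running 3/5).
From row 2: 0 unlike of 1 pairs (running 3/6).
From row 3: 1 unlike of 3 pairs (running 4/9).
Total adjacent occupied pairs: 9; unlike-type pairs: 4.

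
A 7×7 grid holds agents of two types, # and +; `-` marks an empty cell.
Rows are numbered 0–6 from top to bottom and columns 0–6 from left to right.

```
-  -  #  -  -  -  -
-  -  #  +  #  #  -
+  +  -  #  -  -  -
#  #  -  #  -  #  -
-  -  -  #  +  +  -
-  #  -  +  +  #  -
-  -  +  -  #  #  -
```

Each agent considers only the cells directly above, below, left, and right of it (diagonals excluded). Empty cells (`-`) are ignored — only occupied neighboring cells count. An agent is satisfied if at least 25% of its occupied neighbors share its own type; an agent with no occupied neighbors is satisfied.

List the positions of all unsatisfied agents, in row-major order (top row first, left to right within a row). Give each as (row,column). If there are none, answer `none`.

(1,3), (3,5)

Row 0: (0,2)# 1/1 satisfied
Row 1: (1,2)# 1/2 satisfied · (1,3)+ 0/3 not · (1,4)# 1/2 satisfied · (1,5)# 1/1 satisfied
Row 2: (2,0)+ 1/2 satisfied · (2,1)+ 1/2 satisfied · (2,3)# 1/2 satisfied
Row 3: (3,0)# 1/2 satisfied · (3,1)# 1/2 satisfied · (3,3)# 2/2 satisfied · (3,5)# 0/1 not
Row 4: (4,3)# 1/3 satisfied · (4,4)+ 2/3 satisfied · (4,5)+ 1/3 satisfied
Row 5: (5,1)# 0/0 satisfied · (5,3)+ 1/2 satisfied · (5,4)+ 2/4 satisfied · (5,5)# 1/3 satisfied
Row 6: (6,2)+ 0/0 satisfied · (6,4)# 1/2 satisfied · (6,5)# 2/2 satisfied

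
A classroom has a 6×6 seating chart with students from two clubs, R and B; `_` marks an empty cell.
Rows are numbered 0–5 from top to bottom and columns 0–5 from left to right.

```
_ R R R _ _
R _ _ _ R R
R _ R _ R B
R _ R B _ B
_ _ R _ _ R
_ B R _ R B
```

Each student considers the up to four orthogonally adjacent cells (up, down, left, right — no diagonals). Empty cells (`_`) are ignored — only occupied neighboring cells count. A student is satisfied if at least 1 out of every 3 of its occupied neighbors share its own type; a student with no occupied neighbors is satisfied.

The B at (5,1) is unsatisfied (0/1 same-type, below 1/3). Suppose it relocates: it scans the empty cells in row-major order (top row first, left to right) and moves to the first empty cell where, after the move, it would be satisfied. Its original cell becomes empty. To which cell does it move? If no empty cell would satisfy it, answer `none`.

Vacating (5,1). Empty cells in order:
  (0,0): 0/2 same-type → still unsatisfied.
  (0,4): 0/2 same-type → still unsatisfied.
  (0,5): 0/1 same-type → still unsatisfied.
  (1,1): 0/2 same-type → still unsatisfied.
  (1,2): 0/2 same-type → still unsatisfied.
  (1,3): 0/2 same-type → still unsatisfied.
  (2,1): 0/2 same-type → still unsatisfied.
  (2,3): 1/3 same-type → satisfied — stop here.

(2,3)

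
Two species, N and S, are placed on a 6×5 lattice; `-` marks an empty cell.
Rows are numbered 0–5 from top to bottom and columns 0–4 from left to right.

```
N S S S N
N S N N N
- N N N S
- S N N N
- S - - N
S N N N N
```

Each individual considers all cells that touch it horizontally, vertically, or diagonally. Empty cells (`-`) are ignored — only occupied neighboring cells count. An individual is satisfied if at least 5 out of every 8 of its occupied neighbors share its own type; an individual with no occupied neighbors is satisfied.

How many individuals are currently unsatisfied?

13

(0,0)N 1/3 not
(0,1)S 2/5 not
(0,2)S 3/5 not
(0,3)S 1/5 not
(0,4)N 2/3 satisfied
(1,0)N 2/4 not
(1,1)S 2/7 not
(1,2)N 4/8 not
(1,3)N 5/8 satisfied
(1,4)N 3/5 not
(2,1)N 4/6 satisfied
(2,2)N 6/8 satisfied
(2,3)N 7/8 satisfied
(2,4)S 0/5 not
(3,1)S 1/4 not
(3,2)N 4/6 satisfied
(3,3)N 5/6 satisfied
(3,4)N 3/4 satisfied
(4,1)S 2/5 not
(4,4)N 4/4 satisfied
(5,0)S 1/2 not
(5,1)N 1/3 not
(5,2)N 2/3 satisfied
(5,3)N 3/3 satisfied
(5,4)N 2/2 satisfied
Unsatisfied: (0,0), (0,1), (0,2), (0,3), (1,0), (1,1), (1,2), (1,4), (2,4), (3,1), (4,1), (5,0), (5,1) — 13 in total.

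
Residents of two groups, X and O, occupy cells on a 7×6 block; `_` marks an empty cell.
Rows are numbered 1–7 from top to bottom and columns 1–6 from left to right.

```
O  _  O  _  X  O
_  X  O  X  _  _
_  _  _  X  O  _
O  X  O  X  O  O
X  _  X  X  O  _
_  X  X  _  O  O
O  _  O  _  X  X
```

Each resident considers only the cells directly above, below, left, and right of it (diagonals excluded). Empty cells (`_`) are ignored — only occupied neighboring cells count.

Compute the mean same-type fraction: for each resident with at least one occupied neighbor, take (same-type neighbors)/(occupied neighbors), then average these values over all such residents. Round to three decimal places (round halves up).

0.443

(1,1)O — no occupied neighbors
(1,3)O 1/1
(1,5)X 0/1
(1,6)O 0/1
(2,2)X 0/1
(2,3)O 1/3
(2,4)X 1/2
(3,4)X 2/3
(3,5)O 1/2
(4,1)O 0/2
(4,2)X 0/2
(4,3)O 0/3
(4,4)X 2/4
(4,5)O 3/4
(4,6)O 1/1
(5,1)X 0/1
(5,3)X 2/3
(5,4)X 2/3
(5,5)O 2/3
(6,2)X 1/1
(6,3)X 2/3
(6,5)O 2/3
(6,6)O 1/2
(7,1)O — no occupied neighbors
(7,3)O 0/1
(7,5)X 1/2
(7,6)X 1/2
Sum over 25 residents: 1/1 + 0/1 + 0/1 + 0/1 + 1/3 + 1/2 + 2/3 + 1/2 + 0/2 + 0/2 + 0/3 + 2/4 + 3/4 + 1/1 + 0/1 + 2/3 + 2/3 + 2/3 + 1/1 + 2/3 + 2/3 + 1/2 + 0/1 + 1/2 + 1/2 = 133/12; mean = 133/12 ÷ 25 = 133/300 = 0.443333… → 0.443.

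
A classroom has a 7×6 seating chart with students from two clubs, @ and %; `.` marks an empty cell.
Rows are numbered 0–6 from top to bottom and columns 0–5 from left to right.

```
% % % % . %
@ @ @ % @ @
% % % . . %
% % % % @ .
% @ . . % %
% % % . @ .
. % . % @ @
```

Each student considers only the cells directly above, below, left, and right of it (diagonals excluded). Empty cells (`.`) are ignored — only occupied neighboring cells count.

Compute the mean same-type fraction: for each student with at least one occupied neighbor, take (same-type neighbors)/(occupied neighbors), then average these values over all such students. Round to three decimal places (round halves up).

(0,0)% 1/2
(0,1)% 2/3
(0,2)% 2/3
(0,3)% 2/2
(0,5)% 0/1
(1,0)@ 1/3
(1,1)@ 2/4
(1,2)@ 1/4
(1,3)% 1/3
(1,4)@ 1/2
(1,5)@ 1/3
(2,0)% 2/3
(2,1)% 3/4
(2,2)% 2/3
(2,5)% 0/1
(3,0)% 3/3
(3,1)% 3/4
(3,2)% 3/3
(3,3)% 1/2
(3,4)@ 0/2
(4,0)% 2/3
(4,1)@ 0/3
(4,4)% 1/3
(4,5)% 1/1
(5,0)% 2/2
(5,1)% 3/4
(5,2)% 1/1
(5,4)@ 1/2
(6,1)% 1/1
(6,3)% 0/1
(6,4)@ 2/3
(6,5)@ 1/1
Sum over 32 students: 1/2 + 2/3 + 2/3 + 2/2 + 0/1 + 1/3 + 2/4 + 1/4 + 1/3 + 1/2 + 1/3 + 2/3 + 3/4 + 2/3 + 0/1 + 3/3 + 3/4 + 3/3 + 1/2 + 0/2 + 2/3 + 0/3 + 1/3 + 1/1 + 2/2 + 3/4 + 1/1 + 1/2 + 1/1 + 0/1 + 2/3 + 1/1 = 55/3; mean = 55/3 ÷ 32 = 55/96 = 0.572916… → 0.573.

0.573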